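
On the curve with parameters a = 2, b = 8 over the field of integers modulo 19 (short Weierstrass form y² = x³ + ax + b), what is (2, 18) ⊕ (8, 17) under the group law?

(18, 10)

(2, 18) + (8, 17). λ = (17 - 18)/(8 - 2) ≡ 18/6 mod 19. 6⁻¹ ≡ 16 (mod 19), so λ ≡ 3.
  x = λ² - 2 - 8 = 9 - 10 ≡ 18; y = λ·(2 - 18) - 18 ≡ 10. → (18, 10)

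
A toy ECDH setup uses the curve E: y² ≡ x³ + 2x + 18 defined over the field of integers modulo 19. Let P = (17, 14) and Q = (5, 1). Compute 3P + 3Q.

(5, 18)

First 3P:
Repeated addition: build up to 3P.
2P: tangent at (17, 14): λ = (3·17² + 2)/(2·14) ≡ 14/9. 9⁻¹ ≡ 17 (mod 19) since 9·17 = 153 ≡ 1, so λ ≡ 14·17 ≡ 10.
  x = λ² - 17 - 17 = 100 - 34 ≡ 9; y = λ·(17 - 9) - 14 ≡ 9. → (9, 9)
3P: (9, 9) + (17, 14). λ = (14 - 9)/(17 - 9) ≡ 5/8 mod 19. 8⁻¹ ≡ 12 (mod 19), so λ ≡ 3.
  x = λ² - 9 - 17 = 9 - 26 ≡ 2; y = λ·(9 - 2) - 9 ≡ 12. → (2, 12)
3P = (2, 12).
Next 3Q:
Repeated addition: build up to 3Q.
2Q: tangent at (5, 1): λ = (3·5² + 2)/(2·1) ≡ 1/2. 2⁻¹ ≡ 10 (mod 19) since 2·10 = 20 ≡ 1, so λ ≡ 1·10 ≡ 10.
  x = λ² - 5 - 5 = 100 - 10 ≡ 14; y = λ·(5 - 14) - 1 ≡ 4. → (14, 4)
3Q: (14, 4) + (5, 1). λ = (1 - 4)/(5 - 14) ≡ 16/10 mod 19. 10⁻¹ ≡ 2 (mod 19) since 10·2 = 20 ≡ 1, so λ ≡ 13.
  x = λ² - 14 - 5 = 169 - 19 ≡ 17; y = λ·(14 - 17) - 4 ≡ 14. → (17, 14)
3Q = (17, 14).
Finally 3P + 3Q:
(2, 12) + (17, 14). λ = (14 - 12)/(17 - 2) ≡ 2/15 mod 19. 15⁻¹ ≡ 14 (mod 19) since 15·14 = 210 ≡ 1, so λ ≡ 9.
  x = λ² - 2 - 17 = 81 - 19 ≡ 5; y = λ·(2 - 5) - 12 ≡ 18. → (5, 18)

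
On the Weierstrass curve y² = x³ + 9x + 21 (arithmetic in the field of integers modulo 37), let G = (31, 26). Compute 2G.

(24, 36)

tangent at (31, 26): λ = (3·31² + 9)/(2·26) ≡ 6/15. 15⁻¹ ≡ 5 (mod 37), so λ ≡ 6·5 ≡ 30.
  x = λ² - 31 - 31 = 900 - 62 ≡ 24; y = λ·(31 - 24) - 26 ≡ 36. → (24, 36)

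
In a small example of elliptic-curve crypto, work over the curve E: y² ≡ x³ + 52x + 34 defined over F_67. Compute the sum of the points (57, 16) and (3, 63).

(28, 27)

(57, 16) + (3, 63). λ = (63 - 16)/(3 - 57) ≡ 47/13 mod 67. 13⁻¹ ≡ 31 (mod 67) since 13·31 = 403 ≡ 1, so λ ≡ 50.
  x = λ² - 57 - 3 = 2500 - 60 ≡ 28; y = λ·(57 - 28) - 16 ≡ 27. → (28, 27)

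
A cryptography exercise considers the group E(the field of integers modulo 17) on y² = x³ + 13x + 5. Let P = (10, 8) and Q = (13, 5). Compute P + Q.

(12, 11)

(10, 8) + (13, 5). λ = (5 - 8)/(13 - 10) ≡ 14/3 mod 17. 3⁻¹ ≡ 6 (mod 17), so λ ≡ 16.
  x = λ² - 10 - 13 = 256 - 23 ≡ 12; y = λ·(10 - 12) - 8 ≡ 11. → (12, 11)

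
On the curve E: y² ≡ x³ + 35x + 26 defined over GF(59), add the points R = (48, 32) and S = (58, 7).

(48, 32) + (58, 7). λ = (7 - 32)/(58 - 48) ≡ 34/10 mod 59. 10⁻¹ ≡ 6 (mod 59) since 10·6 = 60 ≡ 1, so λ ≡ 27.
  x = λ² - 48 - 58 = 729 - 106 ≡ 33; y = λ·(48 - 33) - 32 ≡ 19. → (33, 19)

(33, 19)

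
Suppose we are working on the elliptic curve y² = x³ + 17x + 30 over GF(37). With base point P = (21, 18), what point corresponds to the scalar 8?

(29, 23)

Double-and-add on 8 = (1000)₂. Start with P = (21, 18) for the leading 1-bit.
double: tangent at (21, 18): λ = (3·21² + 17)/(2·18) ≡ 8/36. 36⁻¹ ≡ 36 (mod 37), so λ ≡ 8·36 ≡ 29.
  x = λ² - 21 - 21 = 841 - 42 ≡ 22; y = λ·(21 - 22) - 18 ≡ 27. → (22, 27)
double: tangent at (22, 27): λ = (3·22² + 17)/(2·27) ≡ 26/17. 17⁻¹ ≡ 24 (mod 37), so λ ≡ 26·24 ≡ 32.
  x = λ² - 22 - 22 = 1024 - 44 ≡ 18; y = λ·(22 - 18) - 27 ≡ 27. → (18, 27)
double: tangent at (18, 27): λ = (3·18² + 17)/(2·27) ≡ 27/17. 17⁻¹ ≡ 24 (mod 37), so λ ≡ 27·24 ≡ 19.
  x = λ² - 18 - 18 = 361 - 36 ≡ 29; y = λ·(18 - 29) - 27 ≡ 23. → (29, 23)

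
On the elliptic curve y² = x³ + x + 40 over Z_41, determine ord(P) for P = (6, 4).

2P: tangent at (6, 4): λ = (3·6² + 1)/(2·4) ≡ 27/8. 8⁻¹ ≡ 36 (mod 41), so λ ≡ 27·36 ≡ 29.
  x = λ² - 6 - 6 = 841 - 12 ≡ 9; y = λ·(6 - 9) - 4 ≡ 32. → (9, 32)
3P: (9, 32) + (6, 4). λ = (4 - 32)/(6 - 9) ≡ 13/38 mod 41. 38⁻¹ ≡ 27 (mod 41) since 38·27 = 1026 ≡ 1, so λ ≡ 23.
  x = λ² - 9 - 6 = 529 - 15 ≡ 22; y = λ·(9 - 22) - 32 ≡ 38. → (22, 38)
4P: (22, 38) + (6, 4). λ = (4 - 38)/(6 - 22) ≡ 7/25 mod 41. 25⁻¹ ≡ 23 (mod 41), so λ ≡ 38.
  x = λ² - 22 - 6 = 1444 - 28 ≡ 22; y = λ·(22 - 22) - 38 ≡ 3. → (22, 3)
5P: (22, 3) + (6, 4). λ = (4 - 3)/(6 - 22) ≡ 1/25 mod 41. 25⁻¹ ≡ 23 (mod 41), so λ ≡ 23.
  x = λ² - 22 - 6 = 529 - 28 ≡ 9; y = λ·(22 - 9) - 3 ≡ 9. → (9, 9)
6P: (9, 9) + (6, 4). λ = (4 - 9)/(6 - 9) ≡ 36/38 mod 41. 38⁻¹ ≡ 27 (mod 41), so λ ≡ 29.
  x = λ² - 9 - 6 = 841 - 15 ≡ 6; y = λ·(9 - 6) - 9 ≡ 37. → (6, 37)
7P: (6, 37) + (6, 4): same x and y₁ ≡ -y₂, so the sum is 𝒪.
7P = 𝒪, so the order is 7.

7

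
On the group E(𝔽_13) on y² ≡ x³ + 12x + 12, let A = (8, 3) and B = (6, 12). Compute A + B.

(3, 7)

(8, 3) + (6, 12). λ = (12 - 3)/(6 - 8) ≡ 9/11 mod 13. 11⁻¹ ≡ 6 (mod 13), so λ ≡ 2.
  x = λ² - 8 - 6 = 4 - 14 ≡ 3; y = λ·(8 - 3) - 3 ≡ 7. → (3, 7)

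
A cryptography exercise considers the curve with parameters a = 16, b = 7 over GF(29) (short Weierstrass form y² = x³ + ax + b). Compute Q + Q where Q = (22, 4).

tangent at (22, 4): λ = (3·22² + 16)/(2·4) ≡ 18/8. 8⁻¹ ≡ 11 (mod 29), so λ ≡ 18·11 ≡ 24.
  x = λ² - 22 - 22 = 576 - 44 ≡ 10; y = λ·(22 - 10) - 4 ≡ 23. → (10, 23)

(10, 23)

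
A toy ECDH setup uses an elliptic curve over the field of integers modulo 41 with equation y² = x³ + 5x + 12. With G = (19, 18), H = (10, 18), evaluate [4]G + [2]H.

(7, 12)

First 4G:
Double-and-add on 4 = (100)₂. Start with G = (19, 18) for the leading 1-bit.
double: tangent at (19, 18): λ = (3·19² + 5)/(2·18) ≡ 22/36. 36⁻¹ ≡ 8 (mod 41), so λ ≡ 22·8 ≡ 12.
  x = λ² - 19 - 19 = 144 - 38 ≡ 24; y = λ·(19 - 24) - 18 ≡ 4. → (24, 4)
double: tangent at (24, 4): λ = (3·24² + 5)/(2·4) ≡ 11/8. 8⁻¹ ≡ 36 (mod 41), so λ ≡ 11·36 ≡ 27.
  x = λ² - 24 - 24 = 729 - 48 ≡ 25; y = λ·(24 - 25) - 4 ≡ 10. → (25, 10)
4G = (25, 10).
Next 2H:
Repeated addition: build up to 2H.
2H: tangent at (10, 18): λ = (3·10² + 5)/(2·18) ≡ 18/36. 36⁻¹ ≡ 8 (mod 41) since 36·8 = 288 ≡ 1, so λ ≡ 18·8 ≡ 21.
  x = λ² - 10 - 10 = 441 - 20 ≡ 11; y = λ·(10 - 11) - 18 ≡ 2. → (11, 2)
2H = (11, 2).
Finally 4G + 2H:
(25, 10) + (11, 2). λ = (2 - 10)/(11 - 25) ≡ 33/27 mod 41. 27⁻¹ ≡ 38 (mod 41), so λ ≡ 24.
  x = λ² - 25 - 11 = 576 - 36 ≡ 7; y = λ·(25 - 7) - 10 ≡ 12. → (7, 12)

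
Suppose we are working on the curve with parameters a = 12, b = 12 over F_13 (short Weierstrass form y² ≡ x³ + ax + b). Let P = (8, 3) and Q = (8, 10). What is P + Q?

O

The two points share x = 8 and their y-coordinates satisfy 3 + 10 ≡ 0 (mod 13), so they are inverses. Their sum is O.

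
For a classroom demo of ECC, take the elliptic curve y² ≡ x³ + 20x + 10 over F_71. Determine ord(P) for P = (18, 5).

3

2P: tangent at (18, 5): λ = (3·18² + 20)/(2·5) ≡ 69/10. 10⁻¹ ≡ 64 (mod 71), so λ ≡ 69·64 ≡ 14.
  x = λ² - 18 - 18 = 196 - 36 ≡ 18; y = λ·(18 - 18) - 5 ≡ 66. → (18, 66)
3P: (18, 66) + (18, 5): same x and y₁ ≡ -y₂, so the sum is 𝒪.
3P = 𝒪, so the order is 3.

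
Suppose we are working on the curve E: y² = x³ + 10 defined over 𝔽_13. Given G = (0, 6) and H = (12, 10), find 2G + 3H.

First 2G:
Repeated addition: build up to 2G.
2G: tangent at (0, 6): λ = (3·0² + 0)/(2·6) ≡ 0/12. 12⁻¹ ≡ 12 (mod 13) since 12·12 = 144 ≡ 1, so λ ≡ 0·12 ≡ 0.
  x = λ² - 0 - 0 = 0 - 0 ≡ 0; y = λ·(0 - 0) - 6 ≡ 7. → (0, 7)
2G = (0, 7).
Next 3H:
Repeated addition: build up to 3H.
2H: tangent at (12, 10): λ = (3·12² + 0)/(2·10) ≡ 3/7. 7⁻¹ ≡ 2 (mod 13) since 7·2 = 14 ≡ 1, so λ ≡ 3·2 ≡ 6.
  x = λ² - 12 - 12 = 36 - 24 ≡ 12; y = λ·(12 - 12) - 10 ≡ 3. → (12, 3)
3H: (12, 3) + (12, 10): same x and y₁ ≡ -y₂, so the sum is ∞.
3H = ∞.
Finally 2G + 3H:
(0, 7) + ∞ = (0, 7) (identity).

(0, 7)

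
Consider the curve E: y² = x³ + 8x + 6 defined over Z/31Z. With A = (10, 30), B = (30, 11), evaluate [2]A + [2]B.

First 2A:
Repeated addition: build up to 2A.
2A: tangent at (10, 30): λ = (3·10² + 8)/(2·30) ≡ 29/29. 29⁻¹ ≡ 15 (mod 31) since 29·15 = 435 ≡ 1, so λ ≡ 29·15 ≡ 1.
  x = λ² - 10 - 10 = 1 - 20 ≡ 12; y = λ·(10 - 12) - 30 ≡ 30. → (12, 30)
2A = (12, 30).
Next 2B:
Repeated addition: build up to 2B.
2B: tangent at (30, 11): λ = (3·30² + 8)/(2·11) ≡ 11/22. 22⁻¹ ≡ 24 (mod 31), so λ ≡ 11·24 ≡ 16.
  x = λ² - 30 - 30 = 256 - 60 ≡ 10; y = λ·(30 - 10) - 11 ≡ 30. → (10, 30)
2B = (10, 30).
Finally 2A + 2B:
(12, 30) + (10, 30). λ = (30 - 30)/(10 - 12) ≡ 0/29 mod 31. 29⁻¹ ≡ 15 (mod 31), so λ ≡ 0.
  x = λ² - 12 - 10 = 0 - 22 ≡ 9; y = λ·(12 - 9) - 30 ≡ 1. → (9, 1)

(9, 1)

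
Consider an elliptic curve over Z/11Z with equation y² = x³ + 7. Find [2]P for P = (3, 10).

tangent at (3, 10): λ = (3·3² + 0)/(2·10) ≡ 5/9. 9⁻¹ ≡ 5 (mod 11), so λ ≡ 5·5 ≡ 3.
  x = λ² - 3 - 3 = 9 - 6 ≡ 3; y = λ·(3 - 3) - 10 ≡ 1. → (3, 1)

(3, 1)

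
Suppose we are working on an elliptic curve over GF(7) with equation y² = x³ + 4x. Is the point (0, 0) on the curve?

yes

y² = 0² ≡ 0; x³ + 4x + 0 = 0 ≡ 0 (mod 7). 0 = 0.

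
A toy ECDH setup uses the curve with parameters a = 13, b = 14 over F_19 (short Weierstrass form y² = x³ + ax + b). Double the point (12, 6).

tangent at (12, 6): λ = (3·12² + 13)/(2·6) ≡ 8/12. 12⁻¹ ≡ 8 (mod 19) since 12·8 = 96 ≡ 1, so λ ≡ 8·8 ≡ 7.
  x = λ² - 12 - 12 = 49 - 24 ≡ 6; y = λ·(12 - 6) - 6 ≡ 17. → (6, 17)

(6, 17)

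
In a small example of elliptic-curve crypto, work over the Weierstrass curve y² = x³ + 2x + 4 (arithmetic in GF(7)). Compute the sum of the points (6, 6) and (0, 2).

(3, 3)

(6, 6) + (0, 2). λ = (2 - 6)/(0 - 6) ≡ 3/1 mod 7. 1⁻¹ ≡ 1 (mod 7), so λ ≡ 3.
  x = λ² - 6 - 0 = 9 - 6 ≡ 3; y = λ·(6 - 3) - 6 ≡ 3. → (3, 3)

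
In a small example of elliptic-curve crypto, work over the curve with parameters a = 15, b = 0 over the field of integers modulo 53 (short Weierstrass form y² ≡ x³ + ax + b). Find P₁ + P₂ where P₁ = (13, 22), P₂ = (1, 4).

(13, 22) + (1, 4). λ = (4 - 22)/(1 - 13) ≡ 35/41 mod 53. 41⁻¹ ≡ 22 (mod 53), so λ ≡ 28.
  x = λ² - 13 - 1 = 784 - 14 ≡ 28; y = λ·(13 - 28) - 22 ≡ 35. → (28, 35)

(28, 35)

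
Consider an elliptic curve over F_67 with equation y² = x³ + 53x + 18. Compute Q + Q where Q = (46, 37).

tangent at (46, 37): λ = (3·46² + 53)/(2·37) ≡ 36/7. 7⁻¹ ≡ 48 (mod 67), so λ ≡ 36·48 ≡ 53.
  x = λ² - 46 - 46 = 2809 - 92 ≡ 37; y = λ·(46 - 37) - 37 ≡ 38. → (37, 38)

(37, 38)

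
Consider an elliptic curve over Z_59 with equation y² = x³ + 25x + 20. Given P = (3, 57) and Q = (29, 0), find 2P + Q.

First 2P:
Repeated addition: build up to 2P.
2P: tangent at (3, 57): λ = (3·3² + 25)/(2·57) ≡ 52/55. 55⁻¹ ≡ 44 (mod 59), so λ ≡ 52·44 ≡ 46.
  x = λ² - 3 - 3 = 2116 - 6 ≡ 45; y = λ·(3 - 45) - 57 ≡ 17. → (45, 17)
2P = (45, 17).
Finally 2P + Q:
(45, 17) + (29, 0). λ = (0 - 17)/(29 - 45) ≡ 42/43 mod 59. 43⁻¹ ≡ 11 (mod 59) since 43·11 = 473 ≡ 1, so λ ≡ 49.
  x = λ² - 45 - 29 = 2401 - 74 ≡ 26; y = λ·(45 - 26) - 17 ≡ 29. → (26, 29)

(26, 29)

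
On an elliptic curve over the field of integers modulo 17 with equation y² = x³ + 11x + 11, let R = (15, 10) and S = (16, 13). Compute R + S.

(15, 10) + (16, 13). λ = (13 - 10)/(16 - 15) ≡ 3/1 mod 17. 1⁻¹ ≡ 1 (mod 17) since 1·1 = 1 ≡ 1, so λ ≡ 3.
  x = λ² - 15 - 16 = 9 - 31 ≡ 12; y = λ·(15 - 12) - 10 ≡ 16. → (12, 16)

(12, 16)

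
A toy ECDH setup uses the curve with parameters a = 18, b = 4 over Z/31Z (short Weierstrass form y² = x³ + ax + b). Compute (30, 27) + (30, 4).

O

The two points share x = 30 and their y-coordinates satisfy 27 + 4 ≡ 0 (mod 31), so they are inverses. Their sum is ∞.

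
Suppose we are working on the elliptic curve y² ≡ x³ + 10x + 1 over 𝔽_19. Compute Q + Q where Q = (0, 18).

(6, 12)

tangent at (0, 18): λ = (3·0² + 10)/(2·18) ≡ 10/17. 17⁻¹ ≡ 9 (mod 19) since 17·9 = 153 ≡ 1, so λ ≡ 10·9 ≡ 14.
  x = λ² - 0 - 0 = 196 - 0 ≡ 6; y = λ·(0 - 6) - 18 ≡ 12. → (6, 12)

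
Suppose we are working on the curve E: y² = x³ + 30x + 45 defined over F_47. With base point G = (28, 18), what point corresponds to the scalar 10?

(41, 42)

Repeated addition: build up to 10G.
2G: tangent at (28, 18): λ = (3·28² + 30)/(2·18) ≡ 32/36. 36⁻¹ ≡ 17 (mod 47) since 36·17 = 612 ≡ 1, so λ ≡ 32·17 ≡ 27.
  x = λ² - 28 - 28 = 729 - 56 ≡ 15; y = λ·(28 - 15) - 18 ≡ 4. → (15, 4)
3G: (15, 4) + (28, 18). λ = (18 - 4)/(28 - 15) ≡ 14/13 mod 47. 13⁻¹ ≡ 29 (mod 47) since 13·29 = 377 ≡ 1, so λ ≡ 30.
  x = λ² - 15 - 28 = 900 - 43 ≡ 11; y = λ·(15 - 11) - 4 ≡ 22. → (11, 22)
4G: (11, 22) + (28, 18). λ = (18 - 22)/(28 - 11) ≡ 43/17 mod 47. 17⁻¹ ≡ 36 (mod 47) since 17·36 = 612 ≡ 1, so λ ≡ 44.
  x = λ² - 11 - 28 = 1936 - 39 ≡ 17; y = λ·(11 - 17) - 22 ≡ 43. → (17, 43)
5G: (17, 43) + (28, 18). λ = (18 - 43)/(28 - 17) ≡ 22/11 mod 47. 11⁻¹ ≡ 30 (mod 47), so λ ≡ 2.
  x = λ² - 17 - 28 = 4 - 45 ≡ 6; y = λ·(17 - 6) - 43 ≡ 26. → (6, 26)
6G: (6, 26) + (28, 18). λ = (18 - 26)/(28 - 6) ≡ 39/22 mod 47. 22⁻¹ ≡ 15 (mod 47), so λ ≡ 21.
  x = λ² - 6 - 28 = 441 - 34 ≡ 31; y = λ·(6 - 31) - 26 ≡ 13. → (31, 13)
7G: (31, 13) + (28, 18). λ = (18 - 13)/(28 - 31) ≡ 5/44 mod 47. 44⁻¹ ≡ 31 (mod 47) since 44·31 = 1364 ≡ 1, so λ ≡ 14.
  x = λ² - 31 - 28 = 196 - 59 ≡ 43; y = λ·(31 - 43) - 13 ≡ 7. → (43, 7)
8G: (43, 7) + (28, 18). λ = (18 - 7)/(28 - 43) ≡ 11/32 mod 47. 32⁻¹ ≡ 25 (mod 47), so λ ≡ 40.
  x = λ² - 43 - 28 = 1600 - 71 ≡ 25; y = λ·(43 - 25) - 7 ≡ 8. → (25, 8)
9G: (25, 8) + (28, 18). λ = (18 - 8)/(28 - 25) ≡ 10/3 mod 47. 3⁻¹ ≡ 16 (mod 47), so λ ≡ 19.
  x = λ² - 25 - 28 = 361 - 53 ≡ 26; y = λ·(25 - 26) - 8 ≡ 20. → (26, 20)
10G: (26, 20) + (28, 18). λ = (18 - 20)/(28 - 26) ≡ 45/2 mod 47. 2⁻¹ ≡ 24 (mod 47), so λ ≡ 46.
  x = λ² - 26 - 28 = 2116 - 54 ≡ 41; y = λ·(26 - 41) - 20 ≡ 42. → (41, 42)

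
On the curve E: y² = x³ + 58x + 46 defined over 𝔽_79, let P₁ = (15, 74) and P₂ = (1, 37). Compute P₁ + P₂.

(72, 18)

(15, 74) + (1, 37). λ = (37 - 74)/(1 - 15) ≡ 42/65 mod 79. 65⁻¹ ≡ 62 (mod 79) since 65·62 = 4030 ≡ 1, so λ ≡ 76.
  x = λ² - 15 - 1 = 5776 - 16 ≡ 72; y = λ·(15 - 72) - 74 ≡ 18. → (72, 18)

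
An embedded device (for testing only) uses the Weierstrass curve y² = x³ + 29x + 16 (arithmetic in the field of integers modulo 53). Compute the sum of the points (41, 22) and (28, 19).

(22, 15)

(41, 22) + (28, 19). λ = (19 - 22)/(28 - 41) ≡ 50/40 mod 53. 40⁻¹ ≡ 4 (mod 53), so λ ≡ 41.
  x = λ² - 41 - 28 = 1681 - 69 ≡ 22; y = λ·(41 - 22) - 22 ≡ 15. → (22, 15)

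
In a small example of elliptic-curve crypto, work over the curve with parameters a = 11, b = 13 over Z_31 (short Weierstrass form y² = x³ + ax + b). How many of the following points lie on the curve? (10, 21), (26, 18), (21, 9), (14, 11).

3

(10, 21): 21² ≡ 7, rhs ≡ 7 → on.
(26, 18): 18² ≡ 14, rhs ≡ 19 → off.
(21, 9): 9² ≡ 19, rhs ≡ 19 → on.
(14, 11): 11² ≡ 28, rhs ≡ 28 → on.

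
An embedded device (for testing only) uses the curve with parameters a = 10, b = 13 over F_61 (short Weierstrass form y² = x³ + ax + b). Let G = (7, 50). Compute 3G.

Repeated addition: build up to 3G.
2G: tangent at (7, 50): λ = (3·7² + 10)/(2·50) ≡ 35/39. 39⁻¹ ≡ 36 (mod 61), so λ ≡ 35·36 ≡ 40.
  x = λ² - 7 - 7 = 1600 - 14 ≡ 0; y = λ·(7 - 0) - 50 ≡ 47. → (0, 47)
3G: (0, 47) + (7, 50). λ = (50 - 47)/(7 - 0) ≡ 3/7 mod 61. 7⁻¹ ≡ 35 (mod 61) since 7·35 = 245 ≡ 1, so λ ≡ 44.
  x = λ² - 0 - 7 = 1936 - 7 ≡ 38; y = λ·(0 - 38) - 47 ≡ 50. → (38, 50)

(38, 50)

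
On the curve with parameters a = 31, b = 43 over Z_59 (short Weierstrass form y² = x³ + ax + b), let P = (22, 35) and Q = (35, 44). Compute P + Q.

(14, 25)

(22, 35) + (35, 44). λ = (44 - 35)/(35 - 22) ≡ 9/13 mod 59. 13⁻¹ ≡ 50 (mod 59) since 13·50 = 650 ≡ 1, so λ ≡ 37.
  x = λ² - 22 - 35 = 1369 - 57 ≡ 14; y = λ·(22 - 14) - 35 ≡ 25. → (14, 25)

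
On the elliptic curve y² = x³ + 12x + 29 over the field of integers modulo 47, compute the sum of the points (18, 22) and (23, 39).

(18, 22) + (23, 39). λ = (39 - 22)/(23 - 18) ≡ 17/5 mod 47. 5⁻¹ ≡ 19 (mod 47) since 5·19 = 95 ≡ 1, so λ ≡ 41.
  x = λ² - 18 - 23 = 1681 - 41 ≡ 42; y = λ·(18 - 42) - 22 ≡ 28. → (42, 28)

(42, 28)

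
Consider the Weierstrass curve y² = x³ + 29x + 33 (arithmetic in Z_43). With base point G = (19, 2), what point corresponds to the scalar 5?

(14, 1)

Double-and-add on 5 = (101)₂. Start with G = (19, 2) for the leading 1-bit.
double: tangent at (19, 2): λ = (3·19² + 29)/(2·2) ≡ 37/4. 4⁻¹ ≡ 11 (mod 43), so λ ≡ 37·11 ≡ 20.
  x = λ² - 19 - 19 = 400 - 38 ≡ 18; y = λ·(19 - 18) - 2 ≡ 18. → (18, 18)
double: tangent at (18, 18): λ = (3·18² + 29)/(2·18) ≡ 12/36. 36⁻¹ ≡ 6 (mod 43) since 36·6 = 216 ≡ 1, so λ ≡ 12·6 ≡ 29.
  x = λ² - 18 - 18 = 841 - 36 ≡ 31; y = λ·(18 - 31) - 18 ≡ 35. → (31, 35)
add G: (31, 35) + (19, 2). λ = (2 - 35)/(19 - 31) ≡ 10/31 mod 43. 31⁻¹ ≡ 25 (mod 43) since 31·25 = 775 ≡ 1, so λ ≡ 35.
  x = λ² - 31 - 19 = 1225 - 50 ≡ 14; y = λ·(31 - 14) - 35 ≡ 1. → (14, 1)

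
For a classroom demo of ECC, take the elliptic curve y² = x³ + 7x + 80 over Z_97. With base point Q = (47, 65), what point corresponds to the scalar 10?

Double-and-add on 10 = (1010)₂. Start with Q = (47, 65) for the leading 1-bit.
double: tangent at (47, 65): λ = (3·47² + 7)/(2·65) ≡ 38/33. 33⁻¹ ≡ 50 (mod 97), so λ ≡ 38·50 ≡ 57.
  x = λ² - 47 - 47 = 3249 - 94 ≡ 51; y = λ·(47 - 51) - 65 ≡ 95. → (51, 95)
double: tangent at (51, 95): λ = (3·51² + 7)/(2·95) ≡ 50/93. 93⁻¹ ≡ 24 (mod 97) since 93·24 = 2232 ≡ 1, so λ ≡ 50·24 ≡ 36.
  x = λ² - 51 - 51 = 1296 - 102 ≡ 30; y = λ·(51 - 30) - 95 ≡ 79. → (30, 79)
add Q: (30, 79) + (47, 65). λ = (65 - 79)/(47 - 30) ≡ 83/17 mod 97. 17⁻¹ ≡ 40 (mod 97) since 17·40 = 680 ≡ 1, so λ ≡ 22.
  x = λ² - 30 - 47 = 484 - 77 ≡ 19; y = λ·(30 - 19) - 79 ≡ 66. → (19, 66)
double: tangent at (19, 66): λ = (3·19² + 7)/(2·66) ≡ 23/35. 35⁻¹ ≡ 61 (mod 97), so λ ≡ 23·61 ≡ 45.
  x = λ² - 19 - 19 = 2025 - 38 ≡ 47; y = λ·(19 - 47) - 66 ≡ 32. → (47, 32)

(47, 32)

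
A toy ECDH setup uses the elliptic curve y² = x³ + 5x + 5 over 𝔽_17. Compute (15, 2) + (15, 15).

O

The two points share x = 15 and their y-coordinates satisfy 2 + 15 ≡ 0 (mod 17), so they are inverses. Their sum is O.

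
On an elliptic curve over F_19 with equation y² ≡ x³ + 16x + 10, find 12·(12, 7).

Write Q = (12, 7).
Repeated addition: build up to 12Q.
2Q: tangent at (12, 7): λ = (3·12² + 16)/(2·7) ≡ 11/14. 14⁻¹ ≡ 15 (mod 19), so λ ≡ 11·15 ≡ 13.
  x = λ² - 12 - 12 = 169 - 24 ≡ 12; y = λ·(12 - 12) - 7 ≡ 12. → (12, 12)
3Q: (12, 12) + (12, 7): same x and y₁ ≡ -y₂, so the sum is O.
4Q: O + (12, 7) = (12, 7) (identity).
5Q: tangent at (12, 7): λ = (3·12² + 16)/(2·7) ≡ 11/14. 14⁻¹ ≡ 15 (mod 19) since 14·15 = 210 ≡ 1, so λ ≡ 11·15 ≡ 13.
  x = λ² - 12 - 12 = 169 - 24 ≡ 12; y = λ·(12 - 12) - 7 ≡ 12. → (12, 12)
6Q: (12, 12) + (12, 7): same x and y₁ ≡ -y₂, so the sum is O.
7Q: O + (12, 7) = (12, 7) (identity).
8Q: tangent at (12, 7): λ = (3·12² + 16)/(2·7) ≡ 11/14. 14⁻¹ ≡ 15 (mod 19), so λ ≡ 11·15 ≡ 13.
  x = λ² - 12 - 12 = 169 - 24 ≡ 12; y = λ·(12 - 12) - 7 ≡ 12. → (12, 12)
9Q: (12, 12) + (12, 7): same x and y₁ ≡ -y₂, so the sum is O.
10Q: O + (12, 7) = (12, 7) (identity).
11Q: tangent at (12, 7): λ = (3·12² + 16)/(2·7) ≡ 11/14. 14⁻¹ ≡ 15 (mod 19), so λ ≡ 11·15 ≡ 13.
  x = λ² - 12 - 12 = 169 - 24 ≡ 12; y = λ·(12 - 12) - 7 ≡ 12. → (12, 12)
12Q: (12, 12) + (12, 7): same x and y₁ ≡ -y₂, so the sum is O.

O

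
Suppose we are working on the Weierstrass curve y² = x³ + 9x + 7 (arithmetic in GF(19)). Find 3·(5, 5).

Write Q = (5, 5).
Repeated addition: build up to 3Q.
2Q: tangent at (5, 5): λ = (3·5² + 9)/(2·5) ≡ 8/10. 10⁻¹ ≡ 2 (mod 19) since 10·2 = 20 ≡ 1, so λ ≡ 8·2 ≡ 16.
  x = λ² - 5 - 5 = 256 - 10 ≡ 18; y = λ·(5 - 18) - 5 ≡ 15. → (18, 15)
3Q: (18, 15) + (5, 5). λ = (5 - 15)/(5 - 18) ≡ 9/6 mod 19. 6⁻¹ ≡ 16 (mod 19) since 6·16 = 96 ≡ 1, so λ ≡ 11.
  x = λ² - 18 - 5 = 121 - 23 ≡ 3; y = λ·(18 - 3) - 15 ≡ 17. → (3, 17)

(3, 17)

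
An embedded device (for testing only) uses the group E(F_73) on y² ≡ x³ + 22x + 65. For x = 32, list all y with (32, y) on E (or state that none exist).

x³ + 22x + 65 = 33537 ≡ 30 (mod 73).
30 is a non-residue mod 73; no y exists.

none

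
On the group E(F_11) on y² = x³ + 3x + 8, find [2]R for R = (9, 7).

tangent at (9, 7): λ = (3·9² + 3)/(2·7) ≡ 4/3. 3⁻¹ ≡ 4 (mod 11), so λ ≡ 4·4 ≡ 5.
  x = λ² - 9 - 9 = 25 - 18 ≡ 7; y = λ·(9 - 7) - 7 ≡ 3. → (7, 3)

(7, 3)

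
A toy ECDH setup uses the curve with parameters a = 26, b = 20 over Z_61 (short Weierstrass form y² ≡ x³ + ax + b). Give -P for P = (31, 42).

(31, 19)

-(31, 42) = (31, -42 mod 61) = (31, 19).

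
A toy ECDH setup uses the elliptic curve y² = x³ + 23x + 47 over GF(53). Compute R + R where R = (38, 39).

tangent at (38, 39): λ = (3·38² + 23)/(2·39) ≡ 9/25. 25⁻¹ ≡ 17 (mod 53) since 25·17 = 425 ≡ 1, so λ ≡ 9·17 ≡ 47.
  x = λ² - 38 - 38 = 2209 - 76 ≡ 13; y = λ·(38 - 13) - 39 ≡ 23. → (13, 23)

(13, 23)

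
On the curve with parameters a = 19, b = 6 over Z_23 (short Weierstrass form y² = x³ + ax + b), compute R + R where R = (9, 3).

(13, 14)

tangent at (9, 3): λ = (3·9² + 19)/(2·3) ≡ 9/6. 6⁻¹ ≡ 4 (mod 23) since 6·4 = 24 ≡ 1, so λ ≡ 9·4 ≡ 13.
  x = λ² - 9 - 9 = 169 - 18 ≡ 13; y = λ·(9 - 13) - 3 ≡ 14. → (13, 14)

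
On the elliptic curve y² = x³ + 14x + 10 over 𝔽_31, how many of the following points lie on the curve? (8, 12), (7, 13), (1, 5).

(8, 12): 12² ≡ 20, rhs ≡ 14 → off.
(7, 13): 13² ≡ 14, rhs ≡ 17 → off.
(1, 5): 5² ≡ 25, rhs ≡ 25 → on.

1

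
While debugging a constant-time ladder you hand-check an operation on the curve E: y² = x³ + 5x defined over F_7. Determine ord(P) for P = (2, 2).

4

2P: tangent at (2, 2): λ = (3·2² + 5)/(2·2) ≡ 3/4. 4⁻¹ ≡ 2 (mod 7) since 4·2 = 8 ≡ 1, so λ ≡ 3·2 ≡ 6.
  x = λ² - 2 - 2 = 36 - 4 ≡ 4; y = λ·(2 - 4) - 2 ≡ 0. → (4, 0)
3P: (4, 0) + (2, 2). λ = (2 - 0)/(2 - 4) ≡ 2/5 mod 7. 5⁻¹ ≡ 3 (mod 7), so λ ≡ 6.
  x = λ² - 4 - 2 = 36 - 6 ≡ 2; y = λ·(4 - 2) - 0 ≡ 5. → (2, 5)
4P: (2, 5) + (2, 2): same x and y₁ ≡ -y₂, so the sum is O.
4P = O, so the order is 4.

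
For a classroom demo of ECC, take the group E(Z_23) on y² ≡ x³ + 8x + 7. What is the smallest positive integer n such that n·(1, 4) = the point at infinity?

2P: tangent at (1, 4): λ = (3·1² + 8)/(2·4) ≡ 11/8. 8⁻¹ ≡ 3 (mod 23) since 8·3 = 24 ≡ 1, so λ ≡ 11·3 ≡ 10.
  x = λ² - 1 - 1 = 100 - 2 ≡ 6; y = λ·(1 - 6) - 4 ≡ 15. → (6, 15)
3P: (6, 15) + (1, 4). λ = (4 - 15)/(1 - 6) ≡ 12/18 mod 23. 18⁻¹ ≡ 9 (mod 23), so λ ≡ 16.
  x = λ² - 6 - 1 = 256 - 7 ≡ 19; y = λ·(6 - 19) - 15 ≡ 7. → (19, 7)
4P: (19, 7) + (1, 4). λ = (4 - 7)/(1 - 19) ≡ 20/5 mod 23. 5⁻¹ ≡ 14 (mod 23), so λ ≡ 4.
  x = λ² - 19 - 1 = 16 - 20 ≡ 19; y = λ·(19 - 19) - 7 ≡ 16. → (19, 16)
5P: (19, 16) + (1, 4). λ = (4 - 16)/(1 - 19) ≡ 11/5 mod 23. 5⁻¹ ≡ 14 (mod 23), so λ ≡ 16.
  x = λ² - 19 - 1 = 256 - 20 ≡ 6; y = λ·(19 - 6) - 16 ≡ 8. → (6, 8)
6P: (6, 8) + (1, 4). λ = (4 - 8)/(1 - 6) ≡ 19/18 mod 23. 18⁻¹ ≡ 9 (mod 23) since 18·9 = 162 ≡ 1, so λ ≡ 10.
  x = λ² - 6 - 1 = 100 - 7 ≡ 1; y = λ·(6 - 1) - 8 ≡ 19. → (1, 19)
7P: (1, 19) + (1, 4): same x and y₁ ≡ -y₂, so the sum is the point at infinity.
7P = the point at infinity, so the order is 7.

7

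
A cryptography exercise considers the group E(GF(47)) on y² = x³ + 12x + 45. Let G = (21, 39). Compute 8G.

Double-and-add on 8 = (1000)₂. Start with G = (21, 39) for the leading 1-bit.
double: tangent at (21, 39): λ = (3·21² + 12)/(2·39) ≡ 19/31. 31⁻¹ ≡ 44 (mod 47), so λ ≡ 19·44 ≡ 37.
  x = λ² - 21 - 21 = 1369 - 42 ≡ 11; y = λ·(21 - 11) - 39 ≡ 2. → (11, 2)
double: tangent at (11, 2): λ = (3·11² + 12)/(2·2) ≡ 46/4. 4⁻¹ ≡ 12 (mod 47), so λ ≡ 46·12 ≡ 35.
  x = λ² - 11 - 11 = 1225 - 22 ≡ 28; y = λ·(11 - 28) - 2 ≡ 14. → (28, 14)
double: tangent at (28, 14): λ = (3·28² + 12)/(2·14) ≡ 14/28. 28⁻¹ ≡ 42 (mod 47) since 28·42 = 1176 ≡ 1, so λ ≡ 14·42 ≡ 24.
  x = λ² - 28 - 28 = 576 - 56 ≡ 3; y = λ·(28 - 3) - 14 ≡ 22. → (3, 22)

(3, 22)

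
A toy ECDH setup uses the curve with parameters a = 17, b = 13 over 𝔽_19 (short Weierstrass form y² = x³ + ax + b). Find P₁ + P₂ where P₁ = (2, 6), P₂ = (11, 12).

(2, 6) + (11, 12). λ = (12 - 6)/(11 - 2) ≡ 6/9 mod 19. 9⁻¹ ≡ 17 (mod 19) since 9·17 = 153 ≡ 1, so λ ≡ 7.
  x = λ² - 2 - 11 = 49 - 13 ≡ 17; y = λ·(2 - 17) - 6 ≡ 3. → (17, 3)

(17, 3)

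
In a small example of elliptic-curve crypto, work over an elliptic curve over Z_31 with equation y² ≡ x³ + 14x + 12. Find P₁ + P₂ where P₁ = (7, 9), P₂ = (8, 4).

(7, 9) + (8, 4). λ = (4 - 9)/(8 - 7) ≡ 26/1 mod 31. 1⁻¹ ≡ 1 (mod 31), so λ ≡ 26.
  x = λ² - 7 - 8 = 676 - 15 ≡ 10; y = λ·(7 - 10) - 9 ≡ 6. → (10, 6)

(10, 6)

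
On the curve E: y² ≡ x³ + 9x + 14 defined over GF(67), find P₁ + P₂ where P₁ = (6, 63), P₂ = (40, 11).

(50, 24)

(6, 63) + (40, 11). λ = (11 - 63)/(40 - 6) ≡ 15/34 mod 67. 34⁻¹ ≡ 2 (mod 67) since 34·2 = 68 ≡ 1, so λ ≡ 30.
  x = λ² - 6 - 40 = 900 - 46 ≡ 50; y = λ·(6 - 50) - 63 ≡ 24. → (50, 24)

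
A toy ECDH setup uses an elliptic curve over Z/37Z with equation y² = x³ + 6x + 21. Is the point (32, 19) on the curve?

y² = 19² ≡ 28; x³ + 6x + 21 = 32981 ≡ 14 (mod 37). 28 ≠ 14.

no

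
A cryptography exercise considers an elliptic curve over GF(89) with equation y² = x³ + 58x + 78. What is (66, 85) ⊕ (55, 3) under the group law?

(78, 44)

(66, 85) + (55, 3). λ = (3 - 85)/(55 - 66) ≡ 7/78 mod 89. 78⁻¹ ≡ 8 (mod 89), so λ ≡ 56.
  x = λ² - 66 - 55 = 3136 - 121 ≡ 78; y = λ·(66 - 78) - 85 ≡ 44. → (78, 44)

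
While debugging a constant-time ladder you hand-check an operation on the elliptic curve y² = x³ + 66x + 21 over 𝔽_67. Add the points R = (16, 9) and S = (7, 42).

(50, 4)

(16, 9) + (7, 42). λ = (42 - 9)/(7 - 16) ≡ 33/58 mod 67. 58⁻¹ ≡ 52 (mod 67), so λ ≡ 41.
  x = λ² - 16 - 7 = 1681 - 23 ≡ 50; y = λ·(16 - 50) - 9 ≡ 4. → (50, 4)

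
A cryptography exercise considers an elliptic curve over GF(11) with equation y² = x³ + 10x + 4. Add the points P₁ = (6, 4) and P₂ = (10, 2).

(9, 3)

(6, 4) + (10, 2). λ = (2 - 4)/(10 - 6) ≡ 9/4 mod 11. 4⁻¹ ≡ 3 (mod 11) since 4·3 = 12 ≡ 1, so λ ≡ 5.
  x = λ² - 6 - 10 = 25 - 16 ≡ 9; y = λ·(6 - 9) - 4 ≡ 3. → (9, 3)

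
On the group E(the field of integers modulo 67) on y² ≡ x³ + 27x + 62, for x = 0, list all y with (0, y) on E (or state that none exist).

x³ + 27x + 62 = 62 ≡ 62 (mod 67).
Square roots of 62 mod 67: 14 and 53 (since 14² = 196 ≡ 62).

14, 53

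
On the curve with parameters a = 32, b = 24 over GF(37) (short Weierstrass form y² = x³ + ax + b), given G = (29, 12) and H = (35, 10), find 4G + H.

(16, 28)

First 4G:
Repeated addition: build up to 4G.
2G: tangent at (29, 12): λ = (3·29² + 32)/(2·12) ≡ 2/24. 24⁻¹ ≡ 17 (mod 37), so λ ≡ 2·17 ≡ 34.
  x = λ² - 29 - 29 = 1156 - 58 ≡ 25; y = λ·(29 - 25) - 12 ≡ 13. → (25, 13)
3G: (25, 13) + (29, 12). λ = (12 - 13)/(29 - 25) ≡ 36/4 mod 37. 4⁻¹ ≡ 28 (mod 37), so λ ≡ 9.
  x = λ² - 25 - 29 = 81 - 54 ≡ 27; y = λ·(25 - 27) - 13 ≡ 6. → (27, 6)
4G: (27, 6) + (29, 12). λ = (12 - 6)/(29 - 27) ≡ 6/2 mod 37. 2⁻¹ ≡ 19 (mod 37), so λ ≡ 3.
  x = λ² - 27 - 29 = 9 - 56 ≡ 27; y = λ·(27 - 27) - 6 ≡ 31. → (27, 31)
4G = (27, 31).
Finally 4G + H:
(27, 31) + (35, 10). λ = (10 - 31)/(35 - 27) ≡ 16/8 mod 37. 8⁻¹ ≡ 14 (mod 37) since 8·14 = 112 ≡ 1, so λ ≡ 2.
  x = λ² - 27 - 35 = 4 - 62 ≡ 16; y = λ·(27 - 16) - 31 ≡ 28. → (16, 28)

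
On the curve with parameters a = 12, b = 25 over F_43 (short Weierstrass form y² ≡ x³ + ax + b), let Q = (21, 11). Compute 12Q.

Double-and-add on 12 = (1100)₂. Start with Q = (21, 11) for the leading 1-bit.
double: tangent at (21, 11): λ = (3·21² + 12)/(2·11) ≡ 2/22. 22⁻¹ ≡ 2 (mod 43), so λ ≡ 2·2 ≡ 4.
  x = λ² - 21 - 21 = 16 - 42 ≡ 17; y = λ·(21 - 17) - 11 ≡ 5. → (17, 5)
add Q: (17, 5) + (21, 11). λ = (11 - 5)/(21 - 17) ≡ 6/4 mod 43. 4⁻¹ ≡ 11 (mod 43), so λ ≡ 23.
  x = λ² - 17 - 21 = 529 - 38 ≡ 18; y = λ·(17 - 18) - 5 ≡ 15. → (18, 15)
double: tangent at (18, 15): λ = (3·18² + 12)/(2·15) ≡ 38/30. 30⁻¹ ≡ 33 (mod 43), so λ ≡ 38·33 ≡ 7.
  x = λ² - 18 - 18 = 49 - 36 ≡ 13; y = λ·(18 - 13) - 15 ≡ 20. → (13, 20)
double: tangent at (13, 20): λ = (3·13² + 12)/(2·20) ≡ 3/40. 40⁻¹ ≡ 14 (mod 43), so λ ≡ 3·14 ≡ 42.
  x = λ² - 13 - 13 = 1764 - 26 ≡ 18; y = λ·(13 - 18) - 20 ≡ 28. → (18, 28)

(18, 28)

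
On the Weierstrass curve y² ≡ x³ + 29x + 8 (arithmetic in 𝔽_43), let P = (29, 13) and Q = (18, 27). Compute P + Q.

(29, 13) + (18, 27). λ = (27 - 13)/(18 - 29) ≡ 14/32 mod 43. 32⁻¹ ≡ 39 (mod 43), so λ ≡ 30.
  x = λ² - 29 - 18 = 900 - 47 ≡ 36; y = λ·(29 - 36) - 13 ≡ 35. → (36, 35)

(36, 35)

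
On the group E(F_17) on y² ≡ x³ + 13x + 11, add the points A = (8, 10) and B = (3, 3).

(8, 10) + (3, 3). λ = (3 - 10)/(3 - 8) ≡ 10/12 mod 17. 12⁻¹ ≡ 10 (mod 17) since 12·10 = 120 ≡ 1, so λ ≡ 15.
  x = λ² - 8 - 3 = 225 - 11 ≡ 10; y = λ·(8 - 10) - 10 ≡ 11. → (10, 11)

(10, 11)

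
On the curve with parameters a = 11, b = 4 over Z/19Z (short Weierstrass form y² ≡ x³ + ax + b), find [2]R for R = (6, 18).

tangent at (6, 18): λ = (3·6² + 11)/(2·18) ≡ 5/17. 17⁻¹ ≡ 9 (mod 19) since 17·9 = 153 ≡ 1, so λ ≡ 5·9 ≡ 7.
  x = λ² - 6 - 6 = 49 - 12 ≡ 18; y = λ·(6 - 18) - 18 ≡ 12. → (18, 12)

(18, 12)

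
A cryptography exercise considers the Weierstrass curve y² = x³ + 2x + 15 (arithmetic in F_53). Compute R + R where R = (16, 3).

(31, 33)

tangent at (16, 3): λ = (3·16² + 2)/(2·3) ≡ 28/6. 6⁻¹ ≡ 9 (mod 53), so λ ≡ 28·9 ≡ 40.
  x = λ² - 16 - 16 = 1600 - 32 ≡ 31; y = λ·(16 - 31) - 3 ≡ 33. → (31, 33)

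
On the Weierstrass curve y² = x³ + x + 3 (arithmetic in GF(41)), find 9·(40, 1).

(7, 5)

Write G = (40, 1).
Double-and-add on 9 = (1001)₂. Start with G = (40, 1) for the leading 1-bit.
double: tangent at (40, 1): λ = (3·40² + 1)/(2·1) ≡ 4/2. 2⁻¹ ≡ 21 (mod 41), so λ ≡ 4·21 ≡ 2.
  x = λ² - 40 - 40 = 4 - 80 ≡ 6; y = λ·(40 - 6) - 1 ≡ 26. → (6, 26)
double: tangent at (6, 26): λ = (3·6² + 1)/(2·26) ≡ 27/11. 11⁻¹ ≡ 15 (mod 41), so λ ≡ 27·15 ≡ 36.
  x = λ² - 6 - 6 = 1296 - 12 ≡ 13; y = λ·(6 - 13) - 26 ≡ 9. → (13, 9)
double: tangent at (13, 9): λ = (3·13² + 1)/(2·9) ≡ 16/18. 18⁻¹ ≡ 16 (mod 41), so λ ≡ 16·16 ≡ 10.
  x = λ² - 13 - 13 = 100 - 26 ≡ 33; y = λ·(13 - 33) - 9 ≡ 37. → (33, 37)
add G: (33, 37) + (40, 1). λ = (1 - 37)/(40 - 33) ≡ 5/7 mod 41. 7⁻¹ ≡ 6 (mod 41), so λ ≡ 30.
  x = λ² - 33 - 40 = 900 - 73 ≡ 7; y = λ·(33 - 7) - 37 ≡ 5. → (7, 5)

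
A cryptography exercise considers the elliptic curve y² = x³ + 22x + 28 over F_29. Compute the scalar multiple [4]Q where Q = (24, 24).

Repeated addition: build up to 4Q.
2Q: tangent at (24, 24): λ = (3·24² + 22)/(2·24) ≡ 10/19. 19⁻¹ ≡ 26 (mod 29) since 19·26 = 494 ≡ 1, so λ ≡ 10·26 ≡ 28.
  x = λ² - 24 - 24 = 784 - 48 ≡ 11; y = λ·(24 - 11) - 24 ≡ 21. → (11, 21)
3Q: (11, 21) + (24, 24). λ = (24 - 21)/(24 - 11) ≡ 3/13 mod 29. 13⁻¹ ≡ 9 (mod 29), so λ ≡ 27.
  x = λ² - 11 - 24 = 729 - 35 ≡ 27; y = λ·(11 - 27) - 21 ≡ 11. → (27, 11)
4Q: (27, 11) + (24, 24). λ = (24 - 11)/(24 - 27) ≡ 13/26 mod 29. 26⁻¹ ≡ 19 (mod 29), so λ ≡ 15.
  x = λ² - 27 - 24 = 225 - 51 ≡ 0; y = λ·(27 - 0) - 11 ≡ 17. → (0, 17)

(0, 17)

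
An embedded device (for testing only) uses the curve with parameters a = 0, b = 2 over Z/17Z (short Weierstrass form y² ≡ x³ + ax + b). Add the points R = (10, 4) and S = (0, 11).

(10, 4) + (0, 11). λ = (11 - 4)/(0 - 10) ≡ 7/7 mod 17. 7⁻¹ ≡ 5 (mod 17), so λ ≡ 1.
  x = λ² - 10 - 0 = 1 - 10 ≡ 8; y = λ·(10 - 8) - 4 ≡ 15. → (8, 15)

(8, 15)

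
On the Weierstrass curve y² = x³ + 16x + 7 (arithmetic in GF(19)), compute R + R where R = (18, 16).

tangent at (18, 16): λ = (3·18² + 16)/(2·16) ≡ 0/13. 13⁻¹ ≡ 3 (mod 19), so λ ≡ 0·3 ≡ 0.
  x = λ² - 18 - 18 = 0 - 36 ≡ 2; y = λ·(18 - 2) - 16 ≡ 3. → (2, 3)

(2, 3)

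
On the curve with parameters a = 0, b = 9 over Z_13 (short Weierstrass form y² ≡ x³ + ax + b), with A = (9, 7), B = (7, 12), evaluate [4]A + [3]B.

(9, 7)

First 4A:
Double-and-add on 4 = (100)₂. Start with A = (9, 7) for the leading 1-bit.
double: tangent at (9, 7): λ = (3·9² + 0)/(2·7) ≡ 9/1. 1⁻¹ ≡ 1 (mod 13), so λ ≡ 9·1 ≡ 9.
  x = λ² - 9 - 9 = 81 - 18 ≡ 11; y = λ·(9 - 11) - 7 ≡ 1. → (11, 1)
double: tangent at (11, 1): λ = (3·11² + 0)/(2·1) ≡ 12/2. 2⁻¹ ≡ 7 (mod 13) since 2·7 = 14 ≡ 1, so λ ≡ 12·7 ≡ 6.
  x = λ² - 11 - 11 = 36 - 22 ≡ 1; y = λ·(11 - 1) - 1 ≡ 7. → (1, 7)
4A = (1, 7).
Next 3B:
Repeated addition: build up to 3B.
2B: tangent at (7, 12): λ = (3·7² + 0)/(2·12) ≡ 4/11. 11⁻¹ ≡ 6 (mod 13) since 11·6 = 66 ≡ 1, so λ ≡ 4·6 ≡ 11.
  x = λ² - 7 - 7 = 121 - 14 ≡ 3; y = λ·(7 - 3) - 12 ≡ 6. → (3, 6)
3B: (3, 6) + (7, 12). λ = (12 - 6)/(7 - 3) ≡ 6/4 mod 13. 4⁻¹ ≡ 10 (mod 13), so λ ≡ 8.
  x = λ² - 3 - 7 = 64 - 10 ≡ 2; y = λ·(3 - 2) - 6 ≡ 2. → (2, 2)
3B = (2, 2).
Finally 4A + 3B:
(1, 7) + (2, 2). λ = (2 - 7)/(2 - 1) ≡ 8/1 mod 13. 1⁻¹ ≡ 1 (mod 13) since 1·1 = 1 ≡ 1, so λ ≡ 8.
  x = λ² - 1 - 2 = 64 - 3 ≡ 9; y = λ·(1 - 9) - 7 ≡ 7. → (9, 7)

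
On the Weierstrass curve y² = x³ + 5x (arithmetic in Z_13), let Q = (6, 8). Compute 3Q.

Repeated addition: build up to 3Q.
2Q: tangent at (6, 8): λ = (3·6² + 5)/(2·8) ≡ 9/3. 3⁻¹ ≡ 9 (mod 13), so λ ≡ 9·9 ≡ 3.
  x = λ² - 6 - 6 = 9 - 12 ≡ 10; y = λ·(6 - 10) - 8 ≡ 6. → (10, 6)
3Q: (10, 6) + (6, 8). λ = (8 - 6)/(6 - 10) ≡ 2/9 mod 13. 9⁻¹ ≡ 3 (mod 13), so λ ≡ 6.
  x = λ² - 10 - 6 = 36 - 16 ≡ 7; y = λ·(10 - 7) - 6 ≡ 12. → (7, 12)

(7, 12)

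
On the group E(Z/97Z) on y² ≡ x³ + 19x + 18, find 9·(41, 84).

(0, 42)

Write Q = (41, 84).
Repeated addition: build up to 9Q.
2Q: tangent at (41, 84): λ = (3·41² + 19)/(2·84) ≡ 18/71. 71⁻¹ ≡ 41 (mod 97) since 71·41 = 2911 ≡ 1, so λ ≡ 18·41 ≡ 59.
  x = λ² - 41 - 41 = 3481 - 82 ≡ 4; y = λ·(41 - 4) - 84 ≡ 62. → (4, 62)
3Q: (4, 62) + (41, 84). λ = (84 - 62)/(41 - 4) ≡ 22/37 mod 97. 37⁻¹ ≡ 21 (mod 97) since 37·21 = 777 ≡ 1, so λ ≡ 74.
  x = λ² - 4 - 41 = 5476 - 45 ≡ 96; y = λ·(4 - 96) - 62 ≡ 17. → (96, 17)
4Q: (96, 17) + (41, 84). λ = (84 - 17)/(41 - 96) ≡ 67/42 mod 97. 42⁻¹ ≡ 67 (mod 97) since 42·67 = 2814 ≡ 1, so λ ≡ 27.
  x = λ² - 96 - 41 = 729 - 137 ≡ 10; y = λ·(96 - 10) - 17 ≡ 74. → (10, 74)
5Q: (10, 74) + (41, 84). λ = (84 - 74)/(41 - 10) ≡ 10/31 mod 97. 31⁻¹ ≡ 72 (mod 97), so λ ≡ 41.
  x = λ² - 10 - 41 = 1681 - 51 ≡ 78; y = λ·(10 - 78) - 74 ≡ 48. → (78, 48)
6Q: (78, 48) + (41, 84). λ = (84 - 48)/(41 - 78) ≡ 36/60 mod 97. 60⁻¹ ≡ 76 (mod 97) since 60·76 = 4560 ≡ 1, so λ ≡ 20.
  x = λ² - 78 - 41 = 400 - 119 ≡ 87; y = λ·(78 - 87) - 48 ≡ 63. → (87, 63)
7Q: (87, 63) + (41, 84). λ = (84 - 63)/(41 - 87) ≡ 21/51 mod 97. 51⁻¹ ≡ 78 (mod 97) since 51·78 = 3978 ≡ 1, so λ ≡ 86.
  x = λ² - 87 - 41 = 7396 - 128 ≡ 90; y = λ·(87 - 90) - 63 ≡ 67. → (90, 67)
8Q: (90, 67) + (41, 84). λ = (84 - 67)/(41 - 90) ≡ 17/48 mod 97. 48⁻¹ ≡ 95 (mod 97), so λ ≡ 63.
  x = λ² - 90 - 41 = 3969 - 131 ≡ 55; y = λ·(90 - 55) - 67 ≡ 4. → (55, 4)
9Q: (55, 4) + (41, 84). λ = (84 - 4)/(41 - 55) ≡ 80/83 mod 97. 83⁻¹ ≡ 90 (mod 97), so λ ≡ 22.
  x = λ² - 55 - 41 = 484 - 96 ≡ 0; y = λ·(55 - 0) - 4 ≡ 42. → (0, 42)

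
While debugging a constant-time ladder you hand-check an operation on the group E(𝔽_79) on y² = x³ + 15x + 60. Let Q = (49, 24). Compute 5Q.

(54, 27)

Double-and-add on 5 = (101)₂. Start with Q = (49, 24) for the leading 1-bit.
double: tangent at (49, 24): λ = (3·49² + 15)/(2·24) ≡ 29/48. 48⁻¹ ≡ 28 (mod 79), so λ ≡ 29·28 ≡ 22.
  x = λ² - 49 - 49 = 484 - 98 ≡ 70; y = λ·(49 - 70) - 24 ≡ 67. → (70, 67)
double: tangent at (70, 67): λ = (3·70² + 15)/(2·67) ≡ 21/55. 55⁻¹ ≡ 23 (mod 79), so λ ≡ 21·23 ≡ 9.
  x = λ² - 70 - 70 = 81 - 140 ≡ 20; y = λ·(70 - 20) - 67 ≡ 67. → (20, 67)
add Q: (20, 67) + (49, 24). λ = (24 - 67)/(49 - 20) ≡ 36/29 mod 79. 29⁻¹ ≡ 30 (mod 79) since 29·30 = 870 ≡ 1, so λ ≡ 53.
  x = λ² - 20 - 49 = 2809 - 69 ≡ 54; y = λ·(20 - 54) - 67 ≡ 27. → (54, 27)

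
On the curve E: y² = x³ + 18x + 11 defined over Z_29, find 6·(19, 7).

(13, 21)

Write G = (19, 7).
Double-and-add on 6 = (110)₂. Start with G = (19, 7) for the leading 1-bit.
double: tangent at (19, 7): λ = (3·19² + 18)/(2·7) ≡ 28/14. 14⁻¹ ≡ 27 (mod 29), so λ ≡ 28·27 ≡ 2.
  x = λ² - 19 - 19 = 4 - 38 ≡ 24; y = λ·(19 - 24) - 7 ≡ 12. → (24, 12)
add G: (24, 12) + (19, 7). λ = (7 - 12)/(19 - 24) ≡ 24/24 mod 29. 24⁻¹ ≡ 23 (mod 29), so λ ≡ 1.
  x = λ² - 24 - 19 = 1 - 43 ≡ 16; y = λ·(24 - 16) - 12 ≡ 25. → (16, 25)
double: tangent at (16, 25): λ = (3·16² + 18)/(2·25) ≡ 3/21. 21⁻¹ ≡ 18 (mod 29) since 21·18 = 378 ≡ 1, so λ ≡ 3·18 ≡ 25.
  x = λ² - 16 - 16 = 625 - 32 ≡ 13; y = λ·(16 - 13) - 25 ≡ 21. → (13, 21)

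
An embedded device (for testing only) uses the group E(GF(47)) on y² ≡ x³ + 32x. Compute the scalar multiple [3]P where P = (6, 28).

O

Repeated addition: build up to 3P.
2P: tangent at (6, 28): λ = (3·6² + 32)/(2·28) ≡ 46/9. 9⁻¹ ≡ 21 (mod 47) since 9·21 = 189 ≡ 1, so λ ≡ 46·21 ≡ 26.
  x = λ² - 6 - 6 = 676 - 12 ≡ 6; y = λ·(6 - 6) - 28 ≡ 19. → (6, 19)
3P: (6, 19) + (6, 28): same x and y₁ ≡ -y₂, so the sum is 𝒪.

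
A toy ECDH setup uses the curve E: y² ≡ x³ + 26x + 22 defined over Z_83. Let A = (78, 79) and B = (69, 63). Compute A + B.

(57, 69)

(78, 79) + (69, 63). λ = (63 - 79)/(69 - 78) ≡ 67/74 mod 83. 74⁻¹ ≡ 46 (mod 83), so λ ≡ 11.
  x = λ² - 78 - 69 = 121 - 147 ≡ 57; y = λ·(78 - 57) - 79 ≡ 69. → (57, 69)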